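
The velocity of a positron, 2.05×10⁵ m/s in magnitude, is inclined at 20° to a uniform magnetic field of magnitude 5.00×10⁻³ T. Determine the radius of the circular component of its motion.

r ≈ 7.97×10⁻⁵ m

v⊥ = v sinθ = 2.05×10⁵·sin20° ≈ 7.011×10⁴ m/s.
r = m v⊥/(|q|B) = (9.109×10⁻³¹)(7.011×10⁴)/((1.602×10⁻¹⁹)(5.00×10⁻³)) ≈ 7.97×10⁻⁵ m.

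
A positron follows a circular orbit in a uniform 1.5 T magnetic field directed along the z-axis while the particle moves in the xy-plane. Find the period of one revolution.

T ≈ 2.4×10⁻¹¹ s

The cyclotron period depends only on m, q, B: T = 2πm/(|q|B).
T = 2π(9.109×10⁻³¹)/((1.602×10⁻¹⁹)(1.5)) ≈ 2.4×10⁻¹¹ s.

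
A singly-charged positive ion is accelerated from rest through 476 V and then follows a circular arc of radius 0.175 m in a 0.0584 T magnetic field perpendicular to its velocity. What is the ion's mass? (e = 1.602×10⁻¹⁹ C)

m ≈ 1.76×10⁻²⁶ kg

Combine |q|V = ½mv² and r = mv/(|q|B): eliminate v to get m = qB²r²/(2V).
m = (1.602×10⁻¹⁹)(0.0584)²(0.175)²/(2·476) ≈ 1.76×10⁻²⁶ kg.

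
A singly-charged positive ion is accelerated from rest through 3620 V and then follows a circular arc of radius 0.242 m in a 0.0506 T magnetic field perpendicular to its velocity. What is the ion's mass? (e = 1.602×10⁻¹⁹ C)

Combine |q|V = ½mv² and r = mv/(|q|B): eliminate v to get m = qB²r²/(2V).
m = (1.602×10⁻¹⁹)(0.0506)²(0.242)²/(2·3620) ≈ 3.32×10⁻²⁷ kg.

m ≈ 3.32×10⁻²⁷ kg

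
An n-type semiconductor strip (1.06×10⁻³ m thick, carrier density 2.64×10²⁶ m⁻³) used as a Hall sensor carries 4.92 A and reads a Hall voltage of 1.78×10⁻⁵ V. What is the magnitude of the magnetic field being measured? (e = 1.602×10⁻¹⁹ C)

From V_H = IB/(n e t), B = V_H n e t / I.
B = (1.78×10⁻⁵)(2.64×10²⁶)(1.602×10⁻¹⁹)(1.06×10⁻³)/4.92 ≈ 0.162 T.

B ≈ 0.162 T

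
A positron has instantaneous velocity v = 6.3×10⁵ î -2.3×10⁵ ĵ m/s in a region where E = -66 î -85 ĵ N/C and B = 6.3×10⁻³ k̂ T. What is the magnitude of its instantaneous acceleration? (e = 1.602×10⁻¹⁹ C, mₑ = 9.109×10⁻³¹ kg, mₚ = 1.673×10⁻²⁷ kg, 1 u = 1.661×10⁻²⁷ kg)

|a| ≈ 7.61×10¹⁴ m/s²

v×B = (-1450, -3970, 0) N/C.
E + v×B = (-1520, -4050, 0) N/C.
F = q(E + v×B) = (1.602×10⁻¹⁹ C)·(-1520, -4050, 0) = (-2.43×10⁻¹⁶, -6.49×10⁻¹⁶, 0) N.
|a| = |F|/m = 6.933×10⁻¹⁶/9.109×10⁻³¹ ≈ 7.61×10¹⁴ m/s².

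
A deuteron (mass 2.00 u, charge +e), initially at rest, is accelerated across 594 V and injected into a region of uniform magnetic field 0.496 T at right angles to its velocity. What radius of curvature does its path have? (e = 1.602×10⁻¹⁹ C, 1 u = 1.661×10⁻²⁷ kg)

r ≈ 0.0100 m

Acceleration: |q|V = ½mv² ⇒ v = √(2|q|V/m) = √(2·1.602×10⁻¹⁹·594/3.322×10⁻²⁷) ≈ 2.394×10⁵ m/s.
In the field: r = mv/(|q|B) = (3.322×10⁻²⁷)(2.394×10⁵)/((1.602×10⁻¹⁹)(0.496)) ≈ 0.0100 m.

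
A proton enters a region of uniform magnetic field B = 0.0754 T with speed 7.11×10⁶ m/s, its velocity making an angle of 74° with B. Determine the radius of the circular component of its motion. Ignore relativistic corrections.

v⊥ = v sinθ = 7.11×10⁶·sin74° ≈ 6.835×10⁶ m/s.
r = m v⊥/(|q|B) = (1.673×10⁻²⁷)(6.835×10⁶)/((1.602×10⁻¹⁹)(0.0754)) ≈ 0.947 m.

r ≈ 0.947 m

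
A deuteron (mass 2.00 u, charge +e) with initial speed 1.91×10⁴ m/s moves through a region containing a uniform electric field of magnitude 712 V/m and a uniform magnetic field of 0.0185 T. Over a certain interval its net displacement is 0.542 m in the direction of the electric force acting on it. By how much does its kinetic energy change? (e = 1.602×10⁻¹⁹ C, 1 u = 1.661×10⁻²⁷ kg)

ΔKE ≈ 6.18×10⁻¹⁷ J

The magnetic force is always ⟂ v and does no work; only the electric force changes KE.
ΔKE = F_E · d = |q|E d = (1.602×10⁻¹⁹)(712)(0.542) ≈ 6.18×10⁻¹⁷ J.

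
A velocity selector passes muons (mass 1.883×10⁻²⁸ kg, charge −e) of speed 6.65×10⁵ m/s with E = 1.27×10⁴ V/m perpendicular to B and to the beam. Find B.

B = 0.0191 T

Balance of forces in the selector: qE = qvB ⇒ B = E/v.
B = 1.27×10⁴/6.65×10⁵ = 0.0191 T.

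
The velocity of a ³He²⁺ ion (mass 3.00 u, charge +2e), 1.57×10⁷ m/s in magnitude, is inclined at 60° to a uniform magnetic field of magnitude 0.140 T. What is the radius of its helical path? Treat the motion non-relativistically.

v⊥ = v sinθ = 1.57×10⁷·sin60° ≈ 1.360×10⁷ m/s.
r = m v⊥/(|q|B) = (4.983×10⁻²⁷)(1.360×10⁷)/((3.204×10⁻¹⁹)(0.140)) ≈ 1.51 m.

r ≈ 1.51 m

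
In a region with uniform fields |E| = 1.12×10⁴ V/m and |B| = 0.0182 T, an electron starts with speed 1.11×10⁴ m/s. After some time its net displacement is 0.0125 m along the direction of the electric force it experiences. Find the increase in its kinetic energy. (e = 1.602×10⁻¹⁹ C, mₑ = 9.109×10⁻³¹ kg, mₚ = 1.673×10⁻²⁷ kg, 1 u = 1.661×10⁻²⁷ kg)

ΔKE ≈ 2.24×10⁻¹⁷ J

The magnetic force is always ⟂ v and does no work; only the electric force changes KE.
ΔKE = F_E · d = |q|E d = (1.602×10⁻¹⁹)(1.12×10⁴)(0.0125) ≈ 2.24×10⁻¹⁷ J.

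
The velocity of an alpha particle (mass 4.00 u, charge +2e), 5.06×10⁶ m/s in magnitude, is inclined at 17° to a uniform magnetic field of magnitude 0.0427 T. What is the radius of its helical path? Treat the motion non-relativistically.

v⊥ = v sinθ = 5.06×10⁶·sin17° ≈ 1.479×10⁶ m/s.
r = m v⊥/(|q|B) = (6.644×10⁻²⁷)(1.479×10⁶)/((3.204×10⁻¹⁹)(0.0427)) ≈ 0.718 m.

r ≈ 0.718 m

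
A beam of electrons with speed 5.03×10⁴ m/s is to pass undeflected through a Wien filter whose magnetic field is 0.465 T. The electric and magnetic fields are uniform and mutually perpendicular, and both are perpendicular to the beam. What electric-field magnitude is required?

For straight-line motion qE = qvB, so E = vB.
E = 5.03×10⁴ × 0.465 = 2.34×10⁴ V/m.

E = 2.34×10⁴ V/m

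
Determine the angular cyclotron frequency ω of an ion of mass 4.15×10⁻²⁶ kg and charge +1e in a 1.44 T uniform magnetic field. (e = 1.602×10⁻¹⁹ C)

ω = |q|B/m.
ω = (1.602×10⁻¹⁹)(1.44)/4.15×10⁻²⁶ ≈ 5.56×10⁶ rad/s.

ω ≈ 5.56×10⁶ rad/s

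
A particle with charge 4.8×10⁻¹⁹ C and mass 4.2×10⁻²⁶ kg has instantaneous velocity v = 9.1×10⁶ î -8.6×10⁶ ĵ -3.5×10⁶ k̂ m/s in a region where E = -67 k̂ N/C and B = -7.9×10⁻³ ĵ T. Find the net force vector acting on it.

F ≈ (-1.33×10⁻¹⁴, 0, -3.45×10⁻¹⁴) N

v×B = (-2.77×10⁴, 0, -7.19×10⁴) N/C.
E + v×B = (-2.77×10⁴, 0, -7.20×10⁴) N/C.
F = q(E + v×B) = (4.8×10⁻¹⁹ C)·(-2.77×10⁴, 0, -7.20×10⁴) = (-1.33×10⁻¹⁴, 0, -3.45×10⁻¹⁴) N.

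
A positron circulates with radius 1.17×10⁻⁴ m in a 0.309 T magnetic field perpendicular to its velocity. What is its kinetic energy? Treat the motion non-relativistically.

KE ≈ 1.84×10⁻¹⁷ J

v = |q|Br/m, then KE = ½mv² = (qBr)²/(2m).
v = (1.602×10⁻¹⁹)(0.309)(1.17×10⁻⁴)/9.109×10⁻³¹ ≈ 6.358×10⁶ m/s.
KE = ½(9.109×10⁻³¹)(6.358×10⁶)² ≈ 1.84×10⁻¹⁷ J.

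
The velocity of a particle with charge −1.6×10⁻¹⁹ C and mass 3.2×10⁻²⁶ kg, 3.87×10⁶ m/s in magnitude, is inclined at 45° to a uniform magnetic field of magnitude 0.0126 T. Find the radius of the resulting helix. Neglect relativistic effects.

r ≈ 43.4 m

v⊥ = v sinθ = 3.87×10⁶·sin45° ≈ 2.737×10⁶ m/s.
r = m v⊥/(|q|B) = (3.2×10⁻²⁶)(2.737×10⁶)/((1.6×10⁻¹⁹)(0.0126)) ≈ 43.4 m.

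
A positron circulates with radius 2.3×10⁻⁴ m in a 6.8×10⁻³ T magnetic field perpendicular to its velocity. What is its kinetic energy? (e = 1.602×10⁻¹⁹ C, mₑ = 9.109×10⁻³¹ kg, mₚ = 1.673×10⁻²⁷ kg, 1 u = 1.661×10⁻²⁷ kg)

v = |q|Br/m, then KE = ½mv² = (qBr)²/(2m).
v = (1.602×10⁻¹⁹)(6.8×10⁻³)(2.3×10⁻⁴)/9.109×10⁻³¹ ≈ 2.751×10⁵ m/s.
KE = ½(9.109×10⁻³¹)(2.751×10⁵)² ≈ 3.4×10⁻²⁰ J.

KE ≈ 3.4×10⁻²⁰ J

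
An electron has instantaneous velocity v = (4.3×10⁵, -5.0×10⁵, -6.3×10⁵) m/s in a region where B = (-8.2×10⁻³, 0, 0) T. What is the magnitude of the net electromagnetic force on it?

|F| ≈ 1.06×10⁻¹⁵ N

v×B = (0, 5170, -4100) N/C.
F = q v×B = (−1.602×10⁻¹⁹ C)·(0, 5170, -4100) = (0, -8.28×10⁻¹⁶, 6.57×10⁻¹⁶) N.
|F| = 1.06×10⁻¹⁵ N.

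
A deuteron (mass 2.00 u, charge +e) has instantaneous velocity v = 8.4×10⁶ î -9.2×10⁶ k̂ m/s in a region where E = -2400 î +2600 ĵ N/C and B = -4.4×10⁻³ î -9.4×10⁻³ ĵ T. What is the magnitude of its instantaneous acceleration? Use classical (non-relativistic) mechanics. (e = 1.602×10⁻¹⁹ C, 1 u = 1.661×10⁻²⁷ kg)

v×B = (-8.65×10⁴, 4.05×10⁴, -7.90×10⁴) N/C.
E + v×B = (-8.89×10⁴, 4.31×10⁴, -7.90×10⁴) N/C.
F = q(E + v×B) = (1.602×10⁻¹⁹ C)·(-8.89×10⁴, 4.31×10⁴, -7.90×10⁴) = (-1.42×10⁻¹⁴, 6.90×10⁻¹⁵, -1.26×10⁻¹⁴) N.
|a| = |F|/m = 2.026×10⁻¹⁴/3.322×10⁻²⁷ ≈ 6.10×10¹² m/s².

|a| ≈ 6.10×10¹² m/s²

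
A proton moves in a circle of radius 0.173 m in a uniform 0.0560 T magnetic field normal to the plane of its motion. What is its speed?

From |q|vB = mv²/r, v = |q|Br/m.
v = (1.602×10⁻¹⁹)(0.0560)(0.173)/1.673×10⁻²⁷ ≈ 9.28×10⁵ m/s.

v ≈ 9.28×10⁵ m/s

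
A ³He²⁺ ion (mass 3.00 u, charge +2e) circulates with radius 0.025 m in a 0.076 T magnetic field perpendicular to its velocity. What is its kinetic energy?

v = |q|Br/m, then KE = ½mv² = (qBr)²/(2m).
v = (3.204×10⁻¹⁹)(0.076)(0.025)/4.983×10⁻²⁷ ≈ 1.222×10⁵ m/s.
KE = ½(4.983×10⁻²⁷)(1.222×10⁵)² ≈ 3.7×10⁻¹⁷ J.

KE ≈ 3.7×10⁻¹⁷ J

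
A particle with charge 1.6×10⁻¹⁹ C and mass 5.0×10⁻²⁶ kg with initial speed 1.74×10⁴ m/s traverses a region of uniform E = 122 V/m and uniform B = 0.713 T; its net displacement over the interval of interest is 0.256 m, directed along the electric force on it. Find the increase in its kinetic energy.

The magnetic force is always ⟂ v and does no work; only the electric force changes KE.
ΔKE = F_E · d = |q|E d = (1.6×10⁻¹⁹)(122)(0.256) ≈ 5.00×10⁻¹⁸ J.

ΔKE ≈ 5.00×10⁻¹⁸ J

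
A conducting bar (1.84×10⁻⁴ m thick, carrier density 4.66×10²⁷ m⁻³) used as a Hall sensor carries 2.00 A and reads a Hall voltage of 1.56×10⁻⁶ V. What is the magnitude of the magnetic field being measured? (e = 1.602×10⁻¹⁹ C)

B ≈ 0.107 T

From V_H = IB/(n e t), B = V_H n e t / I.
B = (1.56×10⁻⁶)(4.66×10²⁷)(1.602×10⁻¹⁹)(1.84×10⁻⁴)/2.00 ≈ 0.107 T.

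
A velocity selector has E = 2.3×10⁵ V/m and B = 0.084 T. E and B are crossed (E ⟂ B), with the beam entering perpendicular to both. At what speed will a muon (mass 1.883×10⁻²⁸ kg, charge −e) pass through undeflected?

For undeflected motion the electric and magnetic forces balance: qE = qvB.
v = E/B = 2.3×10⁵/0.084 = 2.7×10⁶ m/s.
The result is independent of the particle's charge and mass.

v = 2.7×10⁶ m/s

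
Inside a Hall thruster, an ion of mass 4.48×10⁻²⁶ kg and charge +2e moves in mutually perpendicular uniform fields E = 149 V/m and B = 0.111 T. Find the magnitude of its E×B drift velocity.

The steady drift has the magnetic force balancing the electric force, so v_d = E/B.
v_d = 149/0.111 = 1340 m/s.

v_d ≈ 1340 m/s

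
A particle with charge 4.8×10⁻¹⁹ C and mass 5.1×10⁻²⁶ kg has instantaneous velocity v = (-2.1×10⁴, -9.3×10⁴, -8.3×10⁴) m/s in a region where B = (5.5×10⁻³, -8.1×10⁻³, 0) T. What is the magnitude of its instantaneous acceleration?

v×B = (-672, -456, 682) N/C.
F = q v×B = (4.8×10⁻¹⁹ C)·(-672, -456, 682) = (-3.23×10⁻¹⁶, -2.19×10⁻¹⁶, 3.27×10⁻¹⁶) N.
|a| = |F|/m = 5.091×10⁻¹⁶/5.1×10⁻²⁶ ≈ 9.98×10⁹ m/s².

|a| ≈ 9.98×10⁹ m/s²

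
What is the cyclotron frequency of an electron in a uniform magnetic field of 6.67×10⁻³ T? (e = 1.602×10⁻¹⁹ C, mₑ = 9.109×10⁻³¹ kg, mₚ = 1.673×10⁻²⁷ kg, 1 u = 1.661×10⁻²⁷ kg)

f = |q|B/(2πm).
f = (1.602×10⁻¹⁹)(6.67×10⁻³)/(2π·9.109×10⁻³¹) ≈ 1.87×10⁸ Hz.

f ≈ 1.87×10⁸ Hz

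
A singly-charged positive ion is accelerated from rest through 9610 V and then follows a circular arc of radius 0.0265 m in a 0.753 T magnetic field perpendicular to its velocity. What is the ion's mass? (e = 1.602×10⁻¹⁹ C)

Combine |q|V = ½mv² and r = mv/(|q|B): eliminate v to get m = qB²r²/(2V).
m = (1.602×10⁻¹⁹)(0.753)²(0.0265)²/(2·9610) ≈ 3.32×10⁻²⁷ kg.

m ≈ 3.32×10⁻²⁷ kg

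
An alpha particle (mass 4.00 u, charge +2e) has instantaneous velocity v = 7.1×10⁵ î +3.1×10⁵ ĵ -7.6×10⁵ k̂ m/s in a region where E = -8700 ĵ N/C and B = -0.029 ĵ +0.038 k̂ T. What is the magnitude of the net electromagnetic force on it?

|F| ≈ 1.36×10⁻¹⁴ N

v×B = (-1.03×10⁴, -2.70×10⁴, -2.06×10⁴) N/C.
E + v×B = (-1.03×10⁴, -3.57×10⁴, -2.06×10⁴) N/C.
F = q(E + v×B) = (3.204×10⁻¹⁹ C)·(-1.03×10⁴, -3.57×10⁴, -2.06×10⁴) = (-3.29×10⁻¹⁵, -1.14×10⁻¹⁴, -6.60×10⁻¹⁵) N.
|F| = 1.36×10⁻¹⁴ N.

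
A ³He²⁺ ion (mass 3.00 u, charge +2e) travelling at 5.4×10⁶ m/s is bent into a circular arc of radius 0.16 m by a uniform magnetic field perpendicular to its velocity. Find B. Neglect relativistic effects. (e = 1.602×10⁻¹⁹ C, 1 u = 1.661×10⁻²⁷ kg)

From |q|vB = mv²/r, B = mv/(|q|r).
B = (4.983×10⁻²⁷)(5.4×10⁶)/((3.204×10⁻¹⁹)(0.16)) ≈ 0.52 T.

B ≈ 0.52 T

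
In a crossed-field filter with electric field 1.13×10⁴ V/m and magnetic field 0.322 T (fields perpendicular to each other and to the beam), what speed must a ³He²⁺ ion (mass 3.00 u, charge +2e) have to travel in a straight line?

v = 3.51×10⁴ m/s

Straight-line motion ⇒ electric and magnetic forces cancel, so E = vB.
v = E/B = 1.13×10⁴/0.322 = 3.51×10⁴ m/s.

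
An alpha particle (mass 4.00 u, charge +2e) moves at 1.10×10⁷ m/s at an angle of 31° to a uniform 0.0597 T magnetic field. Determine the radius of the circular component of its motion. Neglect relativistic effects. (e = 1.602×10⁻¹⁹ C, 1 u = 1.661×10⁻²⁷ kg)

r ≈ 1.97 m

v⊥ = v sinθ = 1.10×10⁷·sin31° ≈ 5.665×10⁶ m/s.
r = m v⊥/(|q|B) = (6.644×10⁻²⁷)(5.665×10⁶)/((3.204×10⁻¹⁹)(0.0597)) ≈ 1.97 m.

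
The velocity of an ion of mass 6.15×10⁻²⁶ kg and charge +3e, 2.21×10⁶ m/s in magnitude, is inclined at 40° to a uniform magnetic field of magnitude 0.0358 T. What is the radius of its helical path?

v⊥ = v sinθ = 2.21×10⁶·sin40° ≈ 1.421×10⁶ m/s.
r = m v⊥/(|q|B) = (6.15×10⁻²⁶)(1.421×10⁶)/((4.806×10⁻¹⁹)(0.0358)) ≈ 5.08 m.

r ≈ 5.08 m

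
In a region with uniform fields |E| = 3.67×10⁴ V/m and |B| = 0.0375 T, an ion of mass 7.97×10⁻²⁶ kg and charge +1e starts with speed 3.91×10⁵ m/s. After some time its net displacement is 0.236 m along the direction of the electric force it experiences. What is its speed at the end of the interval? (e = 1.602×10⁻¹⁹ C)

B does no work; ΔKE = |q|E d.
½mv_f² = ½mv₀² + |q|Ed = ½(7.97×10⁻²⁶)(3.91×10⁵)² + (1.602×10⁻¹⁹)(3.67×10⁴)(0.236) ≈ 6.092×10⁻¹⁵ J + 1.388×10⁻¹⁵ J ≈ 7.480×10⁻¹⁵ J.
v_f = √(2·7.480×10⁻¹⁵/7.97×10⁻²⁶) ≈ 4.33×10⁵ m/s.

v_f ≈ 4.33×10⁵ m/s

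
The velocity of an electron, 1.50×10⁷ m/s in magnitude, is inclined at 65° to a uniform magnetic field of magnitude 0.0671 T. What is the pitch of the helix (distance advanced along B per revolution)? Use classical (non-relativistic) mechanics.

v∥ = v cosθ = 1.50×10⁷·cos65° ≈ 6.339×10⁶ m/s.
T = 2πm/(|q|B) = 2π(9.109×10⁻³¹)/((1.602×10⁻¹⁹)(0.0671)) ≈ 5.324×10⁻¹⁰ s.
pitch = v∥ T = (6.339×10⁶)(5.324×10⁻¹⁰) ≈ 3.38×10⁻³ m.

p ≈ 3.38×10⁻³ m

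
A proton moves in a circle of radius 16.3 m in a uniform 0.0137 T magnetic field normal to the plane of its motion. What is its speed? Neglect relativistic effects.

v ≈ 2.14×10⁷ m/s

From |q|vB = mv²/r, v = |q|Br/m.
v = (1.602×10⁻¹⁹)(0.0137)(16.3)/1.673×10⁻²⁷ ≈ 2.14×10⁷ m/s.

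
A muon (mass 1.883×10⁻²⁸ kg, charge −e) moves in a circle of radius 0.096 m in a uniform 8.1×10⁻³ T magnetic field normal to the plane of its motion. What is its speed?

From |q|vB = mv²/r, v = |q|Br/m.
v = (1.602×10⁻¹⁹)(8.1×10⁻³)(0.096)/1.883×10⁻²⁸ ≈ 6.6×10⁵ m/s.

v ≈ 6.6×10⁵ m/s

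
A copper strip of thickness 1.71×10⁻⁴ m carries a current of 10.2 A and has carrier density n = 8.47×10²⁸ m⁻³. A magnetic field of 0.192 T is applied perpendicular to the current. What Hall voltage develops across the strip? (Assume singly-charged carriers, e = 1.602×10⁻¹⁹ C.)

V_H ≈ 8.44×10⁻⁷ V

V_H = IB/(n e t).
V_H = (10.2)(0.192)/((8.47×10²⁸)(1.602×10⁻¹⁹)(1.71×10⁻⁴)) ≈ 8.44×10⁻⁷ V.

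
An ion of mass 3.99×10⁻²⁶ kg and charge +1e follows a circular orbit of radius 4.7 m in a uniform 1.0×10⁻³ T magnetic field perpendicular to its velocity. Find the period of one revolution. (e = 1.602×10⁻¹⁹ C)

T ≈ 1.6×10⁻³ s

The cyclotron period depends only on m, q, B: T = 2πm/(|q|B).
T = 2π(3.99×10⁻²⁶)/((1.602×10⁻¹⁹)(1.0×10⁻³)) ≈ 1.6×10⁻³ s.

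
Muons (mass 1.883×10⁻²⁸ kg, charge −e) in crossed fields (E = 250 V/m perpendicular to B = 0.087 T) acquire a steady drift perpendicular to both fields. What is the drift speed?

In crossed fields the guiding centre drifts at v_d = |E×B|/B² = E/B, independent of charge and mass.
v_d = 250/0.087 = 2900 m/s.

v_d ≈ 2900 m/s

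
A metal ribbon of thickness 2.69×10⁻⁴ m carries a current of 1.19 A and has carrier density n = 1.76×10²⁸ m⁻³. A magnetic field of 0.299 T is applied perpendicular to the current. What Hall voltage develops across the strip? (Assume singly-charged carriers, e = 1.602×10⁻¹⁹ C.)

V_H = IB/(n e t).
V_H = (1.19)(0.299)/((1.76×10²⁸)(1.602×10⁻¹⁹)(2.69×10⁻⁴)) ≈ 4.69×10⁻⁷ V.

V_H ≈ 4.69×10⁻⁷ V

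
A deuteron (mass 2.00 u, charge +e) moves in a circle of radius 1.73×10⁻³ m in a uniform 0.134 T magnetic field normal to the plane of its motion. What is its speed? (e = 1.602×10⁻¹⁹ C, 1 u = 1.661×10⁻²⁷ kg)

From |q|vB = mv²/r, v = |q|Br/m.
v = (1.602×10⁻¹⁹)(0.134)(1.73×10⁻³)/3.322×10⁻²⁷ ≈ 1.12×10⁴ m/s.

v ≈ 1.12×10⁴ m/s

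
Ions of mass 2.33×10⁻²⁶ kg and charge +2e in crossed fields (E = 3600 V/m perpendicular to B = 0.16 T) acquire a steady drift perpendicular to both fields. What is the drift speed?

v_d ≈ 2.2×10⁴ m/s

The E×B drift speed is v_d = E/B.
v_d = 3600/0.16 = 2.2×10⁴ m/s.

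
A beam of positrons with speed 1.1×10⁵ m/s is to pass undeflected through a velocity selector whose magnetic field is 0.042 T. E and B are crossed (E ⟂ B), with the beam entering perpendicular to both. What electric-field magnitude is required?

For straight-line motion qE = qvB, so E = vB.
E = 1.1×10⁵ × 0.042 = 4600 V/m.

E = 4600 V/m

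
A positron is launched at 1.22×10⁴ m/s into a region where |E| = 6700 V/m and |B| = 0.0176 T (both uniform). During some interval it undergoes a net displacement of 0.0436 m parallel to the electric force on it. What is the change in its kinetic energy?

The magnetic force is always ⟂ v and does no work; only the electric force changes KE.
ΔKE = F_E · d = |q|E d = (1.602×10⁻¹⁹)(6700)(0.0436) ≈ 4.68×10⁻¹⁷ J.

ΔKE ≈ 4.68×10⁻¹⁷ J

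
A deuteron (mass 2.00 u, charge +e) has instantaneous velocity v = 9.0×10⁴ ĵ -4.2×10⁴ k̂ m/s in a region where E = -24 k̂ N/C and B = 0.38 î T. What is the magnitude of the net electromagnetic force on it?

|F| ≈ 6.05×10⁻¹⁵ N

v×B = (0, -1.60×10⁴, -3.42×10⁴) N/C.
E + v×B = (0, -1.60×10⁴, -3.42×10⁴) N/C.
F = q(E + v×B) = (1.602×10⁻¹⁹ C)·(0, -1.60×10⁴, -3.42×10⁴) = (0, -2.56×10⁻¹⁵, -5.48×10⁻¹⁵) N.
|F| = 6.05×10⁻¹⁵ N.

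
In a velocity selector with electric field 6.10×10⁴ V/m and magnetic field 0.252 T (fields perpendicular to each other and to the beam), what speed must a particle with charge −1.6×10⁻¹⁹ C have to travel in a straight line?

v = 2.42×10⁵ m/s

Straight-line motion ⇒ electric and magnetic forces cancel, so E = vB.
v = E/B = 6.10×10⁴/0.252 = 2.42×10⁵ m/s.
The result is independent of the particle's charge and mass.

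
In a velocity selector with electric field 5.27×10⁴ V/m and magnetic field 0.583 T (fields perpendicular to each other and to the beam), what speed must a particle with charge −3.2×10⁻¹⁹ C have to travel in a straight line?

Zero net Lorentz force requires |qE| = |q v×B|, i.e. E = vB.
v = E/B = 5.27×10⁴/0.583 = 9.04×10⁴ m/s.

v = 9.04×10⁴ m/s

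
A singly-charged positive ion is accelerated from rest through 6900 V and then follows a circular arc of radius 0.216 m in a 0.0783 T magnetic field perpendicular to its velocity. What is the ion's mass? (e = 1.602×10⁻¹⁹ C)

m ≈ 3.32×10⁻²⁷ kg

Combine |q|V = ½mv² and r = mv/(|q|B): eliminate v to get m = qB²r²/(2V).
m = (1.602×10⁻¹⁹)(0.0783)²(0.216)²/(2·6900) ≈ 3.32×10⁻²⁷ kg.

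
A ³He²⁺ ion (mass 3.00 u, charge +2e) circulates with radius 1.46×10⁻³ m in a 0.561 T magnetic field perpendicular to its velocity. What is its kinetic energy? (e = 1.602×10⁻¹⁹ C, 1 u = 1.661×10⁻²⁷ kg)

KE ≈ 6.91×10⁻¹⁸ J

v = |q|Br/m, then KE = ½mv² = (qBr)²/(2m).
v = (3.204×10⁻¹⁹)(0.561)(1.46×10⁻³)/4.983×10⁻²⁷ ≈ 5.266×10⁴ m/s.
KE = ½(4.983×10⁻²⁷)(5.266×10⁴)² ≈ 6.91×10⁻¹⁸ J.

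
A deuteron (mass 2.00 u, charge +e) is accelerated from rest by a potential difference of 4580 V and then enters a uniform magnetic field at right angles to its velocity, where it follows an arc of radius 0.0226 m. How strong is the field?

v = √(2|q|V/m) = √(2·1.602×10⁻¹⁹·4580/3.322×10⁻²⁷) ≈ 6.646×10⁵ m/s.
B = mv/(|q|r) = (3.322×10⁻²⁷)(6.646×10⁵)/((1.602×10⁻¹⁹)(0.0226)) ≈ 0.610 T.

B ≈ 0.610 T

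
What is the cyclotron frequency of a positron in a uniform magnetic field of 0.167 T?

f ≈ 4.67×10⁹ Hz

f = |q|B/(2πm).
f = (1.602×10⁻¹⁹)(0.167)/(2π·9.109×10⁻³¹) ≈ 4.67×10⁹ Hz.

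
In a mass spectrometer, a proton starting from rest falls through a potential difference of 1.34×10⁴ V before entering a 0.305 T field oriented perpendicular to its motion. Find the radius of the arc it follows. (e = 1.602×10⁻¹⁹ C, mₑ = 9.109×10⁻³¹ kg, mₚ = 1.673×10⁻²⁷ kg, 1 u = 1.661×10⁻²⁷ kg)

Acceleration: |q|V = ½mv² ⇒ v = √(2|q|V/m) = √(2·1.602×10⁻¹⁹·1.34×10⁴/1.673×10⁻²⁷) ≈ 1.602×10⁶ m/s.
In the field: r = mv/(|q|B) = (1.673×10⁻²⁷)(1.602×10⁶)/((1.602×10⁻¹⁹)(0.305)) ≈ 0.0549 m.

r ≈ 0.0549 m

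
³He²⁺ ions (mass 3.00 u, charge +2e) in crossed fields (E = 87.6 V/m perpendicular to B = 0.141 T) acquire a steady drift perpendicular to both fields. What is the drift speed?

v_d ≈ 621 m/s

In crossed fields the guiding centre drifts at v_d = |E×B|/B² = E/B, independent of charge and mass.
v_d = 87.6/0.141 = 621 m/s.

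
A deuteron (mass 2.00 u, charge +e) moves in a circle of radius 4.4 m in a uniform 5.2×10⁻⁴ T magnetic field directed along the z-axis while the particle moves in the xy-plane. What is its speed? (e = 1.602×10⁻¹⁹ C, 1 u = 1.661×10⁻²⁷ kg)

v ≈ 1.1×10⁵ m/s

From |q|vB = mv²/r, v = |q|Br/m.
v = (1.602×10⁻¹⁹)(5.2×10⁻⁴)(4.4)/3.322×10⁻²⁷ ≈ 1.1×10⁵ m/s.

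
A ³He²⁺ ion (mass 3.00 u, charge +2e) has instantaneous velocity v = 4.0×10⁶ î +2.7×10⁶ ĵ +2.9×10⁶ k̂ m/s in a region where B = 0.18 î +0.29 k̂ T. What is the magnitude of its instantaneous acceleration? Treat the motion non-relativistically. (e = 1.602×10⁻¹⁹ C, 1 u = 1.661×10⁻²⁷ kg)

v×B = (7.83×10⁵, -6.38×10⁵, -4.86×10⁵) N/C.
F = q v×B = (3.204×10⁻¹⁹ C)·(7.83×10⁵, -6.38×10⁵, -4.86×10⁵) = (2.51×10⁻¹³, -2.04×10⁻¹³, -1.56×10⁻¹³) N.
|a| = |F|/m = 3.591×10⁻¹³/4.983×10⁻²⁷ ≈ 7.21×10¹³ m/s².

|a| ≈ 7.21×10¹³ m/s²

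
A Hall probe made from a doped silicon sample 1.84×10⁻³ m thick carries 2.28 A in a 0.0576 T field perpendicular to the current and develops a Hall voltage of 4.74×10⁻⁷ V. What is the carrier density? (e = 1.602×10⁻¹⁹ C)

From V_H = IB/(n e t), n = IB/(V_H e t).
n = (2.28)(0.0576)/((4.74×10⁻⁷)(1.602×10⁻¹⁹)(1.84×10⁻³)) ≈ 9.40×10²⁶ m⁻³.

n ≈ 9.40×10²⁶ m⁻³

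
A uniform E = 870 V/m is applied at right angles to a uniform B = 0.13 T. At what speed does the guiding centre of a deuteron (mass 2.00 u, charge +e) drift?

The E×B drift speed is v_d = E/B.
v_d = 870/0.13 = 6700 m/s.

v_d ≈ 6700 m/s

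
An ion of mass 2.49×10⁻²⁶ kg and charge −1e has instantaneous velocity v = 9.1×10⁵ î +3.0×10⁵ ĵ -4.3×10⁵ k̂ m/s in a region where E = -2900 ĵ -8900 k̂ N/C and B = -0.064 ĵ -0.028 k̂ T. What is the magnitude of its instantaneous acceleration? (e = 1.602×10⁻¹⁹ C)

v×B = (-3.59×10⁴, 2.55×10⁴, -5.82×10⁴) N/C.
E + v×B = (-3.59×10⁴, 2.26×10⁴, -6.71×10⁴) N/C.
F = q(E + v×B) = (−1.602×10⁻¹⁹ C)·(-3.59×10⁴, 2.26×10⁴, -6.71×10⁴) = (5.75×10⁻¹⁵, -3.62×10⁻¹⁵, 1.08×10⁻¹⁴) N.
|a| = |F|/m = 1.272×10⁻¹⁴/2.49×10⁻²⁶ ≈ 5.11×10¹¹ m/s².

|a| ≈ 5.11×10¹¹ m/s²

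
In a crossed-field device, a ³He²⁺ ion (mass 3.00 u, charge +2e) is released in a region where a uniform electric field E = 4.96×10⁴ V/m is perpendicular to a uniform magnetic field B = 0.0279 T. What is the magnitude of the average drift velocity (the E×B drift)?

v_d ≈ 1.78×10⁶ m/s

The E×B drift speed is v_d = E/B.
v_d = 4.96×10⁴/0.0279 = 1.78×10⁶ m/s.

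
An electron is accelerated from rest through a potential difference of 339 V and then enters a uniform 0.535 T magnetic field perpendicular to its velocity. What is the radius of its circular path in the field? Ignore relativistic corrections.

Acceleration: |q|V = ½mv² ⇒ v = √(2|q|V/m) = √(2·1.602×10⁻¹⁹·339/9.109×10⁻³¹) ≈ 1.092×10⁷ m/s.
In the field: r = mv/(|q|B) = (9.109×10⁻³¹)(1.092×10⁷)/((1.602×10⁻¹⁹)(0.535)) ≈ 1.16×10⁻⁴ m.

r ≈ 1.16×10⁻⁴ m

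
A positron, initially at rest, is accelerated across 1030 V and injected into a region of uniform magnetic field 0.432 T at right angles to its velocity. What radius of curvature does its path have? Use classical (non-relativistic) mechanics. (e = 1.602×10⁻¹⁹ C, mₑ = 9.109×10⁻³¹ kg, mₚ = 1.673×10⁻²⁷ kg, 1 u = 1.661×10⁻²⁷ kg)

r ≈ 2.51×10⁻⁴ m

Acceleration: |q|V = ½mv² ⇒ v = √(2|q|V/m) = √(2·1.602×10⁻¹⁹·1030/9.109×10⁻³¹) ≈ 1.903×10⁷ m/s.
In the field: r = mv/(|q|B) = (9.109×10⁻³¹)(1.903×10⁷)/((1.602×10⁻¹⁹)(0.432)) ≈ 2.51×10⁻⁴ m.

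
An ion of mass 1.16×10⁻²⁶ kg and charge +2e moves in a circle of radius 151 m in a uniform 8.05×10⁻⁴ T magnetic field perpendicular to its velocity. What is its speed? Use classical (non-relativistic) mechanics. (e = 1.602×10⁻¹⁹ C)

From |q|vB = mv²/r, v = |q|Br/m.
v = (3.204×10⁻¹⁹)(8.05×10⁻⁴)(151)/1.16×10⁻²⁶ ≈ 3.36×10⁶ m/s.

v ≈ 3.36×10⁶ m/s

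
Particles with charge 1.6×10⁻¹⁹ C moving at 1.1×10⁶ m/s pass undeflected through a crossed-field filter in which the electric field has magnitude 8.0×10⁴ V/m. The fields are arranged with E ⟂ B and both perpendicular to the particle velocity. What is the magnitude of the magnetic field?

Balance of forces in the selector: qE = qvB ⇒ B = E/v.
B = 8.0×10⁴/1.1×10⁶ = 0.073 T.

B = 0.073 T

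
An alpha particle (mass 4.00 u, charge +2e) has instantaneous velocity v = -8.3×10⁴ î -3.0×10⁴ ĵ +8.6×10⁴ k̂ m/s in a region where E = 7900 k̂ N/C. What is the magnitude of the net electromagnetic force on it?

|F| ≈ 2.53×10⁻¹⁵ N

Only an electric field acts, so F = qE = (3.204×10⁻¹⁹ C)·(0, 0, 7900) = (0, 0, 2.53×10⁻¹⁵) N.
|F| = 2.53×10⁻¹⁵ N.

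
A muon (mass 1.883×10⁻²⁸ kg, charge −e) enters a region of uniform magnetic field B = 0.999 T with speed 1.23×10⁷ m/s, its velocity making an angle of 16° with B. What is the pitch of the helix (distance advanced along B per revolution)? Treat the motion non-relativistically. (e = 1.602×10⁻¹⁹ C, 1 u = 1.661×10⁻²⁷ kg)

v∥ = v cosθ = 1.23×10⁷·cos16° ≈ 1.182×10⁷ m/s.
T = 2πm/(|q|B) = 2π(1.883×10⁻²⁸)/((1.602×10⁻¹⁹)(0.999)) ≈ 7.393×10⁻⁹ s.
pitch = v∥ T = (1.182×10⁷)(7.393×10⁻⁹) ≈ 0.0874 m.

p ≈ 0.0874 m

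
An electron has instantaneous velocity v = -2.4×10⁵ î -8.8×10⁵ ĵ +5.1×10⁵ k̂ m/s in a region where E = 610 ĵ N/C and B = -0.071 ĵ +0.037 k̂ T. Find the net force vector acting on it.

F ≈ (-5.85×10⁻¹⁶, -1.52×10⁻¹⁵, -2.73×10⁻¹⁵) N

v×B = (3650, 8880, 1.70×10⁴) N/C.
E + v×B = (3650, 9490, 1.70×10⁴) N/C.
F = q(E + v×B) = (−1.602×10⁻¹⁹ C)·(3650, 9490, 1.70×10⁴) = (-5.85×10⁻¹⁶, -1.52×10⁻¹⁵, -2.73×10⁻¹⁵) N.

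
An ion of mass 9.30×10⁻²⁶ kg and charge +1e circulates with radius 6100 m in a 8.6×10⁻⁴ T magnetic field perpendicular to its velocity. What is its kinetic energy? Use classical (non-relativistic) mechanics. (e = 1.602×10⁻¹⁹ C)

KE ≈ 2.4×10⁷ eV

v = |q|Br/m, then KE = ½mv² = (qBr)²/(2m).
v = (1.602×10⁻¹⁹)(8.6×10⁻⁴)(6100)/9.30×10⁻²⁶ ≈ 9.037×10⁶ m/s.
KE = ½(9.30×10⁻²⁶)(9.037×10⁶)² ≈ 3.8×10⁻¹² J = 2.4×10⁷ eV.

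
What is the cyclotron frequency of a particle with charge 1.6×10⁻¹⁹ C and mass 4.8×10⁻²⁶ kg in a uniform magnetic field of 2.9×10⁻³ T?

f ≈ 1500 Hz

f = |q|B/(2πm).
f = (1.6×10⁻¹⁹)(2.9×10⁻³)/(2π·4.8×10⁻²⁶) ≈ 1500 Hz.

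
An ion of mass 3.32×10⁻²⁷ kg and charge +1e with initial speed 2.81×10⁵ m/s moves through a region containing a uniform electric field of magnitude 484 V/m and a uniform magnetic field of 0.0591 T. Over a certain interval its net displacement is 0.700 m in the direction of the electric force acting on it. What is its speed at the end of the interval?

B does no work; ΔKE = |q|E d.
½mv_f² = ½mv₀² + |q|Ed = ½(3.32×10⁻²⁷)(2.81×10⁵)² + (1.602×10⁻¹⁹)(484)(0.700) ≈ 1.311×10⁻¹⁶ J + 5.428×10⁻¹⁷ J ≈ 1.854×10⁻¹⁶ J.
v_f = √(2·1.854×10⁻¹⁶/3.32×10⁻²⁷) ≈ 3.34×10⁵ m/s.

v_f ≈ 3.34×10⁵ m/s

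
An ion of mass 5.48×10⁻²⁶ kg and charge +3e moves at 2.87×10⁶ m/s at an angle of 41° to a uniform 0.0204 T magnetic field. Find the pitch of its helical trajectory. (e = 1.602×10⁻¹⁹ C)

v∥ = v cosθ = 2.87×10⁶·cos41° ≈ 2.166×10⁶ m/s.
T = 2πm/(|q|B) = 2π(5.48×10⁻²⁶)/((4.806×10⁻¹⁹)(0.0204)) ≈ 3.512×10⁻⁵ s.
pitch = v∥ T = (2.166×10⁶)(3.512×10⁻⁵) ≈ 76.1 m.

p ≈ 76.1 m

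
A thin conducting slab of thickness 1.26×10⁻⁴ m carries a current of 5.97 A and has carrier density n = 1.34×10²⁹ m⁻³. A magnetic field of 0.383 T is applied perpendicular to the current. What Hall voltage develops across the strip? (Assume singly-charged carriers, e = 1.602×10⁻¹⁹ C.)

V_H ≈ 8.45×10⁻⁷ V

V_H = IB/(n e t).
V_H = (5.97)(0.383)/((1.34×10²⁹)(1.602×10⁻¹⁹)(1.26×10⁻⁴)) ≈ 8.45×10⁻⁷ V.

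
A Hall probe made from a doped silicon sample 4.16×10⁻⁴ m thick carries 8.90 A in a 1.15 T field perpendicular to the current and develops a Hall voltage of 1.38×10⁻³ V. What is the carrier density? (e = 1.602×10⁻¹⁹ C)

n ≈ 1.11×10²⁶ m⁻³

From V_H = IB/(n e t), n = IB/(V_H e t).
n = (8.90)(1.15)/((1.38×10⁻³)(1.602×10⁻¹⁹)(4.16×10⁻⁴)) ≈ 1.11×10²⁶ m⁻³.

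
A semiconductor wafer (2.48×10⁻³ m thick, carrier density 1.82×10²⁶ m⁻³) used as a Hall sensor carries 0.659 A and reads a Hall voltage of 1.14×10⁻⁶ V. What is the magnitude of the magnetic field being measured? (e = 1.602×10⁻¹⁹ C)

B ≈ 0.125 T

From V_H = IB/(n e t), B = V_H n e t / I.
B = (1.14×10⁻⁶)(1.82×10²⁶)(1.602×10⁻¹⁹)(2.48×10⁻³)/0.659 ≈ 0.125 T.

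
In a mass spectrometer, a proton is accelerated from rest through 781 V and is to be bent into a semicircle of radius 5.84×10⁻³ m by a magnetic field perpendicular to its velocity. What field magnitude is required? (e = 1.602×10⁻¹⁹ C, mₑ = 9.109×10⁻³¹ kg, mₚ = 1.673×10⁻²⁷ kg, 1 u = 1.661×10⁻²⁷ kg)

v = √(2|q|V/m) = √(2·1.602×10⁻¹⁹·781/1.673×10⁻²⁷) ≈ 3.867×10⁵ m/s.
B = mv/(|q|r) = (1.673×10⁻²⁷)(3.867×10⁵)/((1.602×10⁻¹⁹)(5.84×10⁻³)) ≈ 0.692 T.

B ≈ 0.692 T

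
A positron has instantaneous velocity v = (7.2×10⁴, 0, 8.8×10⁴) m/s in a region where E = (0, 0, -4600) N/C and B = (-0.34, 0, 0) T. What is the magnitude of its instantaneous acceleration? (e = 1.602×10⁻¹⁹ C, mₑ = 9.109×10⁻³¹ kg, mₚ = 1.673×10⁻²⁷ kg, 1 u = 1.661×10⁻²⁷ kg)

v×B = (0, -2.99×10⁴, 0) N/C.
E + v×B = (0, -2.99×10⁴, -4600) N/C.
F = q(E + v×B) = (1.602×10⁻¹⁹ C)·(0, -2.99×10⁴, -4600) = (0, -4.79×10⁻¹⁵, -7.37×10⁻¹⁶) N.
|a| = |F|/m = 4.850×10⁻¹⁵/9.109×10⁻³¹ ≈ 5.32×10¹⁵ m/s².

|a| ≈ 5.32×10¹⁵ m/s²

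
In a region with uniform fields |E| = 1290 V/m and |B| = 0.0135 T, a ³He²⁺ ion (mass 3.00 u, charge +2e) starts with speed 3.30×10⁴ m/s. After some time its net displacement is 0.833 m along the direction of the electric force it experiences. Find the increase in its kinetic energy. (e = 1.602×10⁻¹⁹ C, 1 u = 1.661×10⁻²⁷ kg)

ΔKE ≈ 3.44×10⁻¹⁶ J

The magnetic force is always ⟂ v and does no work; only the electric force changes KE.
ΔKE = F_E · d = |q|E d = (3.204×10⁻¹⁹)(1290)(0.833) ≈ 3.44×10⁻¹⁶ J.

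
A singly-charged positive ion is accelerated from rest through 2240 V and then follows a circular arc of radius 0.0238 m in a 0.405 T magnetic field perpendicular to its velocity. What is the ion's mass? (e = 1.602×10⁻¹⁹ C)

m ≈ 3.32×10⁻²⁷ kg

Combine |q|V = ½mv² and r = mv/(|q|B): eliminate v to get m = qB²r²/(2V).
m = (1.602×10⁻¹⁹)(0.405)²(0.0238)²/(2·2240) ≈ 3.32×10⁻²⁷ kg.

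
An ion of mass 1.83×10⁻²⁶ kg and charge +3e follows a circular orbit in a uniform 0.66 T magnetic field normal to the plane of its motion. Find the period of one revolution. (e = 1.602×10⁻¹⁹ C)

The cyclotron period depends only on m, q, B: T = 2πm/(|q|B).
T = 2π(1.83×10⁻²⁶)/((4.806×10⁻¹⁹)(0.66)) ≈ 3.6×10⁻⁷ s.

T ≈ 3.6×10⁻⁷ s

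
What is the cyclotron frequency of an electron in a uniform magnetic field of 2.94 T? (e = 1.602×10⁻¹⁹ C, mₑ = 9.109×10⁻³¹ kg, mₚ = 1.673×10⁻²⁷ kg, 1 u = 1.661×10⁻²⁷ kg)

f ≈ 8.23×10¹⁰ Hz

f = |q|B/(2πm).
f = (1.602×10⁻¹⁹)(2.94)/(2π·9.109×10⁻³¹) ≈ 8.23×10¹⁰ Hz.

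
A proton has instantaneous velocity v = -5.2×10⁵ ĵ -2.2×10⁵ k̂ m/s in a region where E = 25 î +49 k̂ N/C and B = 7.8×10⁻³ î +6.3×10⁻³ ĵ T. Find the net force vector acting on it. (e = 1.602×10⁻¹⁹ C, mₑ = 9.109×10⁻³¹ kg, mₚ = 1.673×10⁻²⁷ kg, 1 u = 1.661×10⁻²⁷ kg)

v×B = (1390, -1720, 4060) N/C.
E + v×B = (1410, -1720, 4100) N/C.
F = q(E + v×B) = (1.602×10⁻¹⁹ C)·(1410, -1720, 4100) = (2.26×10⁻¹⁶, -2.75×10⁻¹⁶, 6.58×10⁻¹⁶) N.

F ≈ (2.26×10⁻¹⁶, -2.75×10⁻¹⁶, 6.58×10⁻¹⁶) N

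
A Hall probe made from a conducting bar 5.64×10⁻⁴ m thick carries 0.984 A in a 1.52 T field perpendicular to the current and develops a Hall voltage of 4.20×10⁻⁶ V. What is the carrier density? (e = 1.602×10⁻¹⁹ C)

From V_H = IB/(n e t), n = IB/(V_H e t).
n = (0.984)(1.52)/((4.20×10⁻⁶)(1.602×10⁻¹⁹)(5.64×10⁻⁴)) ≈ 3.94×10²⁷ m⁻³.

n ≈ 3.94×10²⁷ m⁻³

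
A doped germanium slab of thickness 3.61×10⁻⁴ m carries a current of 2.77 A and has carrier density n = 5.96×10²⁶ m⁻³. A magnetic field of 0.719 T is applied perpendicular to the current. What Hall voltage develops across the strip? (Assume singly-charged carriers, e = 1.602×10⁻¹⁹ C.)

V_H ≈ 5.78×10⁻⁵ V

V_H = IB/(n e t).
V_H = (2.77)(0.719)/((5.96×10²⁶)(1.602×10⁻¹⁹)(3.61×10⁻⁴)) ≈ 5.78×10⁻⁵ V.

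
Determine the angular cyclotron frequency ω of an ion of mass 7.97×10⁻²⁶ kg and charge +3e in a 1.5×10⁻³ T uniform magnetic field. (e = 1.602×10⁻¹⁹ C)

ω = |q|B/m.
ω = (4.806×10⁻¹⁹)(1.5×10⁻³)/7.97×10⁻²⁶ ≈ 9000 rad/s.

ω ≈ 9000 rad/s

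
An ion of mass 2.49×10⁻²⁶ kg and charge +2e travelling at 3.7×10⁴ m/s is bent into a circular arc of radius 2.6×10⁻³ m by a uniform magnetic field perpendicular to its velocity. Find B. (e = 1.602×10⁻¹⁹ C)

B ≈ 1.1 T

From |q|vB = mv²/r, B = mv/(|q|r).
B = (2.49×10⁻²⁶)(3.7×10⁴)/((3.204×10⁻¹⁹)(2.6×10⁻³)) ≈ 1.1 T.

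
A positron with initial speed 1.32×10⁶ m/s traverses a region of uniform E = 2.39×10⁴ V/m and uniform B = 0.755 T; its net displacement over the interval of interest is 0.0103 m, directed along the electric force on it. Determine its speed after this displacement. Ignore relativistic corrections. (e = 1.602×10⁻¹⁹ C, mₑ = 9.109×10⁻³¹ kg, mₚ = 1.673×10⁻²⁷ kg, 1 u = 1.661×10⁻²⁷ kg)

v_f ≈ 9.40×10⁶ m/s

B does no work; ΔKE = |q|E d.
½mv_f² = ½mv₀² + |q|Ed = ½(9.109×10⁻³¹)(1.32×10⁶)² + (1.602×10⁻¹⁹)(2.39×10⁴)(0.0103) ≈ 7.936×10⁻¹⁹ J + 3.944×10⁻¹⁷ J ≈ 4.023×10⁻¹⁷ J.
v_f = √(2·4.023×10⁻¹⁷/9.109×10⁻³¹) ≈ 9.40×10⁶ m/s.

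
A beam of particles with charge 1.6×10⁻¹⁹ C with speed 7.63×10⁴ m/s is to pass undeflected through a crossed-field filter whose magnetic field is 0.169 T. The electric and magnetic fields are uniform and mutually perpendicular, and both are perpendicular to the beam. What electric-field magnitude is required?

E = 1.29×10⁴ V/m

For straight-line motion qE = qvB, so E = vB.
E = 7.63×10⁴ × 0.169 = 1.29×10⁴ V/m.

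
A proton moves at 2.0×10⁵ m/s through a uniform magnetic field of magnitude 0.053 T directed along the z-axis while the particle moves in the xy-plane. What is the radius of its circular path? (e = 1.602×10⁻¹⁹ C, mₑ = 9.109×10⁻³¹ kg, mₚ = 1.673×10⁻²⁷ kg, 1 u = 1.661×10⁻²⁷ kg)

r ≈ 0.039 m

The magnetic force provides the centripetal force: |q|vB = mv²/r.
r = mv/(|q|B) = (1.673×10⁻²⁷)(2.0×10⁵)/((1.602×10⁻¹⁹)(0.053)) ≈ 0.039 m.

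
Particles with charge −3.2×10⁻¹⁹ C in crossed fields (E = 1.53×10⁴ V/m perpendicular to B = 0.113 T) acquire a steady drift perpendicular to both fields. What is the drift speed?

v_d ≈ 1.35×10⁵ m/s

In crossed fields the guiding centre drifts at v_d = |E×B|/B² = E/B, independent of charge and mass.
v_d = 1.53×10⁴/0.113 = 1.35×10⁵ m/s.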